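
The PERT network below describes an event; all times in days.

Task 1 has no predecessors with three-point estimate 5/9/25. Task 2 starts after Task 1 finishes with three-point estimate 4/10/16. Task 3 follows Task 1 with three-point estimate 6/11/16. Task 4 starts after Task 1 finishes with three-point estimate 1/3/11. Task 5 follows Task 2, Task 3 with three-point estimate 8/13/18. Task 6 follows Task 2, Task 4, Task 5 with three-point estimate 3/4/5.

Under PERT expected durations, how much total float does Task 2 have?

1 days

te_Task 1 = (5 + 4·9 + 25)/6 = 66/6 = 11
te_Task 2 = (4 + 4·10 + 16)/6 = 60/6 = 10
te_Task 3 = (6 + 4·11 + 16)/6 = 66/6 = 11
te_Task 4 = (1 + 4·3 + 11)/6 = 24/6 = 4
te_Task 5 = (8 + 4·13 + 18)/6 = 78/6 = 13
te_Task 6 = (3 + 4·4 + 5)/6 = 24/6 = 4

Forward pass:
ES_Task 1 = 0; EF_Task 1 = 11
ES_Task 2 = 11; EF_Task 2 = 11+10 = 21
ES_Task 3 = 11; EF_Task 3 = 11+11 = 22
ES_Task 4 = 11; EF_Task 4 = 11+4 = 15
ES_Task 5 = max(EF_Task 2=21, EF_Task 3=22) = 22; EF_Task 5 = 22+13 = 35
ES_Task 6 = max(EF_Task 2=21, EF_Task 4=15, EF_Task 5=35) = 35; EF_Task 6 = 35+4 = 39
Expected project duration μ = 39 days. Critical path: Task 1 → Task 3 → Task 5 → Task 6.

Backward pass:
LF_Task 6 = 39; LS_Task 6 = 39−4 = 35
LF_Task 5 = LS_Task 6 = 35; LS_Task 5 = 35−13 = 22
LF_Task 4 = LS_Task 6 = 35; LS_Task 4 = 35−4 = 31
LF_Task 3 = LS_Task 5 = 22; LS_Task 3 = 22−11 = 11
LF_Task 2 = min(LS_Task 5=22, LS_Task 6=35) = 22; LS_Task 2 = 22−10 = 12
LF_Task 1 = min(LS_Task 2=12, LS_Task 3=11, LS_Task 4=31) = 11; LS_Task 1 = 11−11 = 0
Slack_Task 2 = LS_Task 2 − ES_Task 2 = 12 − 11 = 1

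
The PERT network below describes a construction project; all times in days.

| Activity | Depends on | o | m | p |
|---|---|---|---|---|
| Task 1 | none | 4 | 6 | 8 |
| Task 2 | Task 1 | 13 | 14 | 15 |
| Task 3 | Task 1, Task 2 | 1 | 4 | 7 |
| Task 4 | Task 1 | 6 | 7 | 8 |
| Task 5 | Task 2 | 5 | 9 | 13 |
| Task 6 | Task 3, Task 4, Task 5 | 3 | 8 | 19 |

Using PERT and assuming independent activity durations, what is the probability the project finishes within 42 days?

te_Task 1 = (4 + 4·6 + 8)/6 = 36/6 = 6; σ²_Task 1 = ((8−4)/6)² = 0.444
te_Task 2 = (13 + 4·14 + 15)/6 = 84/6 = 14; σ²_Task 2 = ((15−13)/6)² = 0.111
te_Task 3 = (1 + 4·4 + 7)/6 = 24/6 = 4; σ²_Task 3 = ((7−1)/6)² = 1.000
te_Task 4 = (6 + 4·7 + 8)/6 = 42/6 = 7; σ²_Task 4 = ((8−6)/6)² = 0.111
te_Task 5 = (5 + 4·9 + 13)/6 = 54/6 = 9; σ²_Task 5 = ((13−5)/6)² = 1.778
te_Task 6 = (3 + 4·8 + 19)/6 = 54/6 = 9; σ²_Task 6 = ((19−3)/6)² = 7.111

Forward pass:
ES_Task 1 = 0; EF_Task 1 = 6
ES_Task 2 = 6; EF_Task 2 = 6+14 = 20
ES_Task 3 = max(EF_Task 1=6, EF_Task 2=20) = 20; EF_Task 3 = 20+4 = 24
ES_Task 4 = 6; EF_Task 4 = 6+7 = 13
ES_Task 5 = 20; EF_Task 5 = 20+9 = 29
ES_Task 6 = max(EF_Task 3=24, EF_Task 4=13, EF_Task 5=29) = 29; EF_Task 6 = 29+9 = 38
Expected project duration μ = 38 days. Critical path: Task 1 → Task 2 → Task 5 → Task 6.

Variance along critical path = 0.444 + 0.111 + 1.778 + 7.111 = 9.444; σ = √9.444 = 3.073 days.
Z = (42 − 38) / 3.073 = 1.302
P(T ≤ 42) = Φ(1.302) ≈ 0.903

0.903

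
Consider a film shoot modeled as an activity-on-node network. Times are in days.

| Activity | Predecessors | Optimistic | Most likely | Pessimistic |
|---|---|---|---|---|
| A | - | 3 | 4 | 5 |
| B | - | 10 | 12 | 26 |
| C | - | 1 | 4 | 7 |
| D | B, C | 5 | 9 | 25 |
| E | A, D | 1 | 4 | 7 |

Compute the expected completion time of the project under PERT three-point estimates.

29 days

te_A = (3 + 4·4 + 5)/6 = 24/6 = 4
te_B = (10 + 4·12 + 26)/6 = 84/6 = 14
te_C = (1 + 4·4 + 7)/6 = 24/6 = 4
te_D = (5 + 4·9 + 25)/6 = 66/6 = 11
te_E = (1 + 4·4 + 7)/6 = 24/6 = 4

Forward pass:
ES_A = 0; EF_A = 4
ES_B = 0; EF_B = 14
ES_C = 0; EF_C = 4
ES_D = max(EF_B=14, EF_C=4) = 14; EF_D = 14+11 = 25
ES_E = max(EF_A=4, EF_D=25) = 25; EF_E = 25+4 = 29
Expected project duration μ = 29 days. Critical path: B → D → E.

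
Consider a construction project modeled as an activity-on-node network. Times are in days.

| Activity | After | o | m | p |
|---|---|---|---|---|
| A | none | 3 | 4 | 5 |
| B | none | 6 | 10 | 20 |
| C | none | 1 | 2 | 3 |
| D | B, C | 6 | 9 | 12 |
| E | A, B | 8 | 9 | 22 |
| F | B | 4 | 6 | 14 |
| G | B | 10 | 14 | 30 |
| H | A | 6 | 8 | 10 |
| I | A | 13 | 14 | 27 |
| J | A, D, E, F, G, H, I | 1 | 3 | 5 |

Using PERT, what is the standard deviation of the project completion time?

4.12 days

te_A = (3 + 4·4 + 5)/6 = 24/6 = 4; σ²_A = ((5−3)/6)² = 0.111
te_B = (6 + 4·10 + 20)/6 = 66/6 = 11; σ²_B = ((20−6)/6)² = 5.444
te_C = (1 + 4·2 + 3)/6 = 12/6 = 2; σ²_C = ((3−1)/6)² = 0.111
te_D = (6 + 4·9 + 12)/6 = 54/6 = 9; σ²_D = ((12−6)/6)² = 1.000
te_E = (8 + 4·9 + 22)/6 = 66/6 = 11; σ²_E = ((22−8)/6)² = 5.444
te_F = (4 + 4·6 + 14)/6 = 42/6 = 7; σ²_F = ((14−4)/6)² = 2.778
te_G = (10 + 4·14 + 30)/6 = 96/6 = 16; σ²_G = ((30−10)/6)² = 11.111
te_H = (6 + 4·8 + 10)/6 = 48/6 = 8; σ²_H = ((10−6)/6)² = 0.444
te_I = (13 + 4·14 + 27)/6 = 96/6 = 16; σ²_I = ((27−13)/6)² = 5.444
te_J = (1 + 4·3 + 5)/6 = 18/6 = 3; σ²_J = ((5−1)/6)² = 0.444

Forward pass:
ES_A = 0; EF_A = 4
ES_B = 0; EF_B = 11
ES_C = 0; EF_C = 2
ES_D = max(EF_B=11, EF_C=2) = 11; EF_D = 11+9 = 20
ES_E = max(EF_A=4, EF_B=11) = 11; EF_E = 11+11 = 22
ES_F = 11; EF_F = 11+7 = 18
ES_G = 11; EF_G = 11+16 = 27
ES_H = 4; EF_H = 4+8 = 12
ES_I = 4; EF_I = 4+16 = 20
ES_J = max(EF_A=4, EF_D=20, EF_E=22, EF_F=18, EF_G=27, EF_H=12, EF_I=20) = 27; EF_J = 27+3 = 30
Expected project duration μ = 30 days. Critical path: B → G → J.

Variance along critical path = 5.444 + 11.111 + 0.444 = 17.000
σ = √17.000 = 4.123 days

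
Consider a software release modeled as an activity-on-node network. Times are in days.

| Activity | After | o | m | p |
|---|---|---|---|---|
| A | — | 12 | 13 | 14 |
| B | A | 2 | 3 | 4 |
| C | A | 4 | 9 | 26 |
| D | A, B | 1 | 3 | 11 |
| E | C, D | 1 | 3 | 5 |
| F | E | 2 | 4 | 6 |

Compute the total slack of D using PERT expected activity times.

4 days

te_A = (12 + 4·13 + 14)/6 = 78/6 = 13
te_B = (2 + 4·3 + 4)/6 = 18/6 = 3
te_C = (4 + 4·9 + 26)/6 = 66/6 = 11
te_D = (1 + 4·3 + 11)/6 = 24/6 = 4
te_E = (1 + 4·3 + 5)/6 = 18/6 = 3
te_F = (2 + 4·4 + 6)/6 = 24/6 = 4

Forward pass:
ES_A = 0; EF_A = 13
ES_B = 13; EF_B = 13+3 = 16
ES_C = 13; EF_C = 13+11 = 24
ES_D = max(EF_A=13, EF_B=16) = 16; EF_D = 16+4 = 20
ES_E = max(EF_C=24, EF_D=20) = 24; EF_E = 24+3 = 27
ES_F = 27; EF_F = 27+4 = 31
Expected project duration μ = 31 days. Critical path: A → C → E → F.

Backward pass:
LF_F = 31; LS_F = 31−4 = 27
LF_E = LS_F = 27; LS_E = 27−3 = 24
LF_D = LS_E = 24; LS_D = 24−4 = 20
LF_C = LS_E = 24; LS_C = 24−11 = 13
LF_B = LS_D = 20; LS_B = 20−3 = 17
LF_A = min(LS_B=17, LS_C=13, LS_D=20) = 13; LS_A = 13−13 = 0
Slack_D = LS_D − ES_D = 20 − 16 = 4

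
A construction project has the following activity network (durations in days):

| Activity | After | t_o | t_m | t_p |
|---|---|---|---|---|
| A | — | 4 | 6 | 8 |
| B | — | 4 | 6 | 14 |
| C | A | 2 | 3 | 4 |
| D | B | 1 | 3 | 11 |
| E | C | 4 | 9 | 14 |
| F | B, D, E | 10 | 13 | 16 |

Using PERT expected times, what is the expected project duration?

te_A = (4 + 4·6 + 8)/6 = 36/6 = 6
te_B = (4 + 4·6 + 14)/6 = 42/6 = 7
te_C = (2 + 4·3 + 4)/6 = 18/6 = 3
te_D = (1 + 4·3 + 11)/6 = 24/6 = 4
te_E = (4 + 4·9 + 14)/6 = 54/6 = 9
te_F = (10 + 4·13 + 16)/6 = 78/6 = 13

Forward pass:
ES_A = 0; EF_A = 6
ES_B = 0; EF_B = 7
ES_C = 6; EF_C = 6+3 = 9
ES_D = 7; EF_D = 7+4 = 11
ES_E = 9; EF_E = 9+9 = 18
ES_F = max(EF_B=7, EF_D=11, EF_E=18) = 18; EF_F = 18+13 = 31
Expected project duration μ = 31 days. Critical path: A → C → E → F.

31 days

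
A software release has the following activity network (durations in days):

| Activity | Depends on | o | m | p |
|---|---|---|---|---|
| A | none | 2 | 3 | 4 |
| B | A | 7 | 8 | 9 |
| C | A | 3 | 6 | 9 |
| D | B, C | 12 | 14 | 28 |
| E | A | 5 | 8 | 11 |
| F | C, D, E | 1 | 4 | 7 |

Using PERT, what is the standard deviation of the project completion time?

te_A = (2 + 4·3 + 4)/6 = 18/6 = 3; σ²_A = ((4−2)/6)² = 0.111
te_B = (7 + 4·8 + 9)/6 = 48/6 = 8; σ²_B = ((9−7)/6)² = 0.111
te_C = (3 + 4·6 + 9)/6 = 36/6 = 6; σ²_C = ((9−3)/6)² = 1.000
te_D = (12 + 4·14 + 28)/6 = 96/6 = 16; σ²_D = ((28−12)/6)² = 7.111
te_E = (5 + 4·8 + 11)/6 = 48/6 = 8; σ²_E = ((11−5)/6)² = 1.000
te_F = (1 + 4·4 + 7)/6 = 24/6 = 4; σ²_F = ((7−1)/6)² = 1.000

Forward pass:
ES_A = 0; EF_A = 3
ES_B = 3; EF_B = 3+8 = 11
ES_C = 3; EF_C = 3+6 = 9
ES_D = max(EF_B=11, EF_C=9) = 11; EF_D = 11+16 = 27
ES_E = 3; EF_E = 3+8 = 11
ES_F = max(EF_C=9, EF_D=27, EF_E=11) = 27; EF_F = 27+4 = 31
Expected project duration μ = 31 days. Critical path: A → B → D → F.

Variance along critical path = 0.111 + 0.111 + 7.111 + 1.000 = 8.333
σ = √8.333 = 2.887 days

2.89 days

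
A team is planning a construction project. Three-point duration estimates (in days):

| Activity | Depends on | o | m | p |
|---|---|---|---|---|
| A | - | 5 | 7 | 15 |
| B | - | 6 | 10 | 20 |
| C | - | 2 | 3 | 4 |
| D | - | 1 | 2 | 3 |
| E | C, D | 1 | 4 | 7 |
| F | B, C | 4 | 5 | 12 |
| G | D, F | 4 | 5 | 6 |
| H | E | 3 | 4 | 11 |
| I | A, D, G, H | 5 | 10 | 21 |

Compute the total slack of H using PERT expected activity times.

10 days

te_A = (5 + 4·7 + 15)/6 = 48/6 = 8
te_B = (6 + 4·10 + 20)/6 = 66/6 = 11
te_C = (2 + 4·3 + 4)/6 = 18/6 = 3
te_D = (1 + 4·2 + 3)/6 = 12/6 = 2
te_E = (1 + 4·4 + 7)/6 = 24/6 = 4
te_F = (4 + 4·5 + 12)/6 = 36/6 = 6
te_G = (4 + 4·5 + 6)/6 = 30/6 = 5
te_H = (3 + 4·4 + 11)/6 = 30/6 = 5
te_I = (5 + 4·10 + 21)/6 = 66/6 = 11

Forward pass:
ES_A = 0; EF_A = 8
ES_B = 0; EF_B = 11
ES_C = 0; EF_C = 3
ES_D = 0; EF_D = 2
ES_E = max(EF_C=3, EF_D=2) = 3; EF_E = 3+4 = 7
ES_F = max(EF_B=11, EF_C=3) = 11; EF_F = 11+6 = 17
ES_G = max(EF_D=2, EF_F=17) = 17; EF_G = 17+5 = 22
ES_H = 7; EF_H = 7+5 = 12
ES_I = max(EF_A=8, EF_D=2, EF_G=22, EF_H=12) = 22; EF_I = 22+11 = 33
Expected project duration μ = 33 days. Critical path: B → F → G → I.

Backward pass:
LF_I = 33; LS_I = 33−11 = 22
LF_H = LS_I = 22; LS_H = 22−5 = 17
LF_G = LS_I = 22; LS_G = 22−5 = 17
LF_F = LS_G = 17; LS_F = 17−6 = 11
LF_E = LS_H = 17; LS_E = 17−4 = 13
LF_D = min(LS_E=13, LS_G=17, LS_I=22) = 13; LS_D = 13−2 = 11
LF_C = min(LS_E=13, LS_F=11) = 11; LS_C = 11−3 = 8
LF_B = LS_F = 11; LS_B = 11−11 = 0
LF_A = LS_I = 22; LS_A = 22−8 = 14
Slack_H = LS_H − ES_H = 17 − 7 = 10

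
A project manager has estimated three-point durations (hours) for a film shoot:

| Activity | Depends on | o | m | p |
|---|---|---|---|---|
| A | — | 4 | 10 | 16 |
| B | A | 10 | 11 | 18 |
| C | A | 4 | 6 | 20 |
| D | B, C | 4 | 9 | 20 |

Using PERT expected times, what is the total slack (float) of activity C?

te_A = (4 + 4·10 + 16)/6 = 60/6 = 10
te_B = (10 + 4·11 + 18)/6 = 72/6 = 12
te_C = (4 + 4·6 + 20)/6 = 48/6 = 8
te_D = (4 + 4·9 + 20)/6 = 60/6 = 10

Forward pass:
ES_A = 0; EF_A = 10
ES_B = 10; EF_B = 10+12 = 22
ES_C = 10; EF_C = 10+8 = 18
ES_D = max(EF_B=22, EF_C=18) = 22; EF_D = 22+10 = 32
Expected project duration μ = 32 hours. Critical path: A → B → D.

Backward pass:
LF_D = 32; LS_D = 32−10 = 22
LF_C = LS_D = 22; LS_C = 22−8 = 14
LF_B = LS_D = 22; LS_B = 22−12 = 10
LF_A = min(LS_B=10, LS_C=14) = 10; LS_A = 10−10 = 0
Slack_C = LS_C − ES_C = 14 − 10 = 4

4 hours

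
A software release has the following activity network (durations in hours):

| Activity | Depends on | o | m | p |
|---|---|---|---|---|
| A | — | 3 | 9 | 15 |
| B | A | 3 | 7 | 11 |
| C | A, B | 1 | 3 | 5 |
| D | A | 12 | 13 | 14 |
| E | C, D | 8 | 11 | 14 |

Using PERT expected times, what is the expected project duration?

33 hours

te_A = (3 + 4·9 + 15)/6 = 54/6 = 9
te_B = (3 + 4·7 + 11)/6 = 42/6 = 7
te_C = (1 + 4·3 + 5)/6 = 18/6 = 3
te_D = (12 + 4·13 + 14)/6 = 78/6 = 13
te_E = (8 + 4·11 + 14)/6 = 66/6 = 11

Forward pass:
ES_A = 0; EF_A = 9
ES_B = 9; EF_B = 9+7 = 16
ES_C = max(EF_A=9, EF_B=16) = 16; EF_C = 16+3 = 19
ES_D = 9; EF_D = 9+13 = 22
ES_E = max(EF_C=19, EF_D=22) = 22; EF_E = 22+11 = 33
Expected project duration μ = 33 hours. Critical path: A → D → E.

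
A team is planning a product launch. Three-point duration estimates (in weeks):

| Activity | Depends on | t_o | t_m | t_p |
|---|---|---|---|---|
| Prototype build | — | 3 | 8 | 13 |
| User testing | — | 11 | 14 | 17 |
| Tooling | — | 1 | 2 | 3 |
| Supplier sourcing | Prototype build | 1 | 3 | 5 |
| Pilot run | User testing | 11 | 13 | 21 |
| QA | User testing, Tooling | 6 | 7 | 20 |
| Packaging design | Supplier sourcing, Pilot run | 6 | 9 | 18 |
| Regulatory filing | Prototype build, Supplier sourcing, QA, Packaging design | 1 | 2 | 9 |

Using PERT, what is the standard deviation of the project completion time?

te_Prototype build = (3 + 4·8 + 13)/6 = 48/6 = 8; σ²_Prototype build = ((13−3)/6)² = 2.778
te_User testing = (11 + 4·14 + 17)/6 = 84/6 = 14; σ²_User testing = ((17−11)/6)² = 1.000
te_Tooling = (1 + 4·2 + 3)/6 = 12/6 = 2; σ²_Tooling = ((3−1)/6)² = 0.111
te_Supplier sourcing = (1 + 4·3 + 5)/6 = 18/6 = 3; σ²_Supplier sourcing = ((5−1)/6)² = 0.444
te_Pilot run = (11 + 4·13 + 21)/6 = 84/6 = 14; σ²_Pilot run = ((21−11)/6)² = 2.778
te_QA = (6 + 4·7 + 20)/6 = 54/6 = 9; σ²_QA = ((20−6)/6)² = 5.444
te_Packaging design = (6 + 4·9 + 18)/6 = 60/6 = 10; σ²_Packaging design = ((18−6)/6)² = 4.000
te_Regulatory filing = (1 + 4·2 + 9)/6 = 18/6 = 3; σ²_Regulatory filing = ((9−1)/6)² = 1.778

Forward pass:
ES_Prototype build = 0; EF_Prototype build = 8
ES_User testing = 0; EF_User testing = 14
ES_Tooling = 0; EF_Tooling = 2
ES_Supplier sourcing = 8; EF_Supplier sourcing = 8+3 = 11
ES_Pilot run = 14; EF_Pilot run = 14+14 = 28
ES_QA = max(EF_User testing=14, EF_Tooling=2) = 14; EF_QA = 14+9 = 23
ES_Packaging design = max(EF_Supplier sourcing=11, EF_Pilot run=28) = 28; EF_Packaging design = 28+10 = 38
ES_Regulatory filing = max(EF_Prototype build=8, EF_Supplier sourcing=11, EF_QA=23, EF_Packaging design=38) = 38; EF_Regulatory filing = 38+3 = 41
Expected project duration μ = 41 weeks. Critical path: User testing → Pilot run → Packaging design → Regulatory filing.

Variance along critical path = 1.000 + 2.778 + 4.000 + 1.778 = 9.556
σ = √9.556 = 3.091 weeks

3.09 weeks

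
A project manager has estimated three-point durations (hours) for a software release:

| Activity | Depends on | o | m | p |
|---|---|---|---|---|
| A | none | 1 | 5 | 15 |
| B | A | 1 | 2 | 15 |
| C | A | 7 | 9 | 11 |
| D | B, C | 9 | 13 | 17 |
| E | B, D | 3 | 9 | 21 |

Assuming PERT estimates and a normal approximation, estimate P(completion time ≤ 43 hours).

0.890

te_A = (1 + 4·5 + 15)/6 = 36/6 = 6; σ²_A = ((15−1)/6)² = 5.444
te_B = (1 + 4·2 + 15)/6 = 24/6 = 4; σ²_B = ((15−1)/6)² = 5.444
te_C = (7 + 4·9 + 11)/6 = 54/6 = 9; σ²_C = ((11−7)/6)² = 0.444
te_D = (9 + 4·13 + 17)/6 = 78/6 = 13; σ²_D = ((17−9)/6)² = 1.778
te_E = (3 + 4·9 + 21)/6 = 60/6 = 10; σ²_E = ((21−3)/6)² = 9.000

Forward pass:
ES_A = 0; EF_A = 6
ES_B = 6; EF_B = 6+4 = 10
ES_C = 6; EF_C = 6+9 = 15
ES_D = max(EF_B=10, EF_C=15) = 15; EF_D = 15+13 = 28
ES_E = max(EF_B=10, EF_D=28) = 28; EF_E = 28+10 = 38
Expected project duration μ = 38 hours. Critical path: A → C → D → E.

Variance along critical path = 5.444 + 0.444 + 1.778 + 9.000 = 16.667; σ = √16.667 = 4.082 hours.
Z = (43 − 38) / 4.082 = 1.225
P(T ≤ 43) = Φ(1.225) ≈ 0.890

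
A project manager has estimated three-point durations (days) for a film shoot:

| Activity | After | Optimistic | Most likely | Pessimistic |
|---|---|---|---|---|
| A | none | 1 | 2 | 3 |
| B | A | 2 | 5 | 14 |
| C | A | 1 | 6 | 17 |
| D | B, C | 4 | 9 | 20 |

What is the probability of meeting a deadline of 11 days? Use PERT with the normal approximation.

0.017

te_A = (1 + 4·2 + 3)/6 = 12/6 = 2; σ²_A = ((3−1)/6)² = 0.111
te_B = (2 + 4·5 + 14)/6 = 36/6 = 6; σ²_B = ((14−2)/6)² = 4.000
te_C = (1 + 4·6 + 17)/6 = 42/6 = 7; σ²_C = ((17−1)/6)² = 7.111
te_D = (4 + 4·9 + 20)/6 = 60/6 = 10; σ²_D = ((20−4)/6)² = 7.111

Forward pass:
ES_A = 0; EF_A = 2
ES_B = 2; EF_B = 2+6 = 8
ES_C = 2; EF_C = 2+7 = 9
ES_D = max(EF_B=8, EF_C=9) = 9; EF_D = 9+10 = 19
Expected project duration μ = 19 days. Critical path: A → C → D.

Variance along critical path = 0.111 + 7.111 + 7.111 = 14.333; σ = √14.333 = 3.786 days.
Z = (11 − 19) / 3.786 = -2.113
P(T ≤ 11) = Φ(-2.113) ≈ 0.017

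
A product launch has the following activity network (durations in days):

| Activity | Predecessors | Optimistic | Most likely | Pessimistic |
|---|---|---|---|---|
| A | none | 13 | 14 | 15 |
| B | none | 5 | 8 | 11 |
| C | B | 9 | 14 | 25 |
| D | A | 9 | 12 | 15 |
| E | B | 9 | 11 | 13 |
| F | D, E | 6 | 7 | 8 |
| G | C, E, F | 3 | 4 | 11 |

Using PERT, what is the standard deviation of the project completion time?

1.73 days

te_A = (13 + 4·14 + 15)/6 = 84/6 = 14; σ²_A = ((15−13)/6)² = 0.111
te_B = (5 + 4·8 + 11)/6 = 48/6 = 8; σ²_B = ((11−5)/6)² = 1.000
te_C = (9 + 4·14 + 25)/6 = 90/6 = 15; σ²_C = ((25−9)/6)² = 7.111
te_D = (9 + 4·12 + 15)/6 = 72/6 = 12; σ²_D = ((15−9)/6)² = 1.000
te_E = (9 + 4·11 + 13)/6 = 66/6 = 11; σ²_E = ((13−9)/6)² = 0.444
te_F = (6 + 4·7 + 8)/6 = 42/6 = 7; σ²_F = ((8−6)/6)² = 0.111
te_G = (3 + 4·4 + 11)/6 = 30/6 = 5; σ²_G = ((11−3)/6)² = 1.778

Forward pass:
ES_A = 0; EF_A = 14
ES_B = 0; EF_B = 8
ES_C = 8; EF_C = 8+15 = 23
ES_D = 14; EF_D = 14+12 = 26
ES_E = 8; EF_E = 8+11 = 19
ES_F = max(EF_D=26, EF_E=19) = 26; EF_F = 26+7 = 33
ES_G = max(EF_C=23, EF_E=19, EF_F=33) = 33; EF_G = 33+5 = 38
Expected project duration μ = 38 days. Critical path: A → D → F → G.

Variance along critical path = 0.111 + 1.000 + 0.111 + 1.778 = 3.000
σ = √3.000 = 1.732 days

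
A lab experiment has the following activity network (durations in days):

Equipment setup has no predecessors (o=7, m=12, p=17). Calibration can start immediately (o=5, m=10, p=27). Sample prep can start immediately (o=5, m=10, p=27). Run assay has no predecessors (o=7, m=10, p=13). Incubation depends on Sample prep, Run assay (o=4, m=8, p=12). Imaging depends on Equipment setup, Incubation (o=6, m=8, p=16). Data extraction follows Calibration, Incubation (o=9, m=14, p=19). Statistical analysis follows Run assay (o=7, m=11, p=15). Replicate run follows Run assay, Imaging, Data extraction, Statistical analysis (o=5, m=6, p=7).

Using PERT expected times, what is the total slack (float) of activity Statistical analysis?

te_Equipment setup = (7 + 4·12 + 17)/6 = 72/6 = 12
te_Calibration = (5 + 4·10 + 27)/6 = 72/6 = 12
te_Sample prep = (5 + 4·10 + 27)/6 = 72/6 = 12
te_Run assay = (7 + 4·10 + 13)/6 = 60/6 = 10
te_Incubation = (4 + 4·8 + 12)/6 = 48/6 = 8
te_Imaging = (6 + 4·8 + 16)/6 = 54/6 = 9
te_Data extraction = (9 + 4·14 + 19)/6 = 84/6 = 14
te_Statistical analysis = (7 + 4·11 + 15)/6 = 66/6 = 11
te_Replicate run = (5 + 4·6 + 7)/6 = 36/6 = 6

Forward pass:
ES_Equipment setup = 0; EF_Equipment setup = 12
ES_Calibration = 0; EF_Calibration = 12
ES_Sample prep = 0; EF_Sample prep = 12
ES_Run assay = 0; EF_Run assay = 10
ES_Incubation = max(EF_Sample prep=12, EF_Run assay=10) = 12; EF_Incubation = 12+8 = 20
ES_Imaging = max(EF_Equipment setup=12, EF_Incubation=20) = 20; EF_Imaging = 20+9 = 29
ES_Data extraction = max(EF_Calibration=12, EF_Incubation=20) = 20; EF_Data extraction = 20+14 = 34
ES_Statistical analysis = 10; EF_Statistical analysis = 10+11 = 21
ES_Replicate run = max(EF_Run assay=10, EF_Imaging=29, EF_Data extraction=34, EF_Statistical analysis=21) = 34; EF_Replicate run = 34+6 = 40
Expected project duration μ = 40 days. Critical path: Sample prep → Incubation → Data extraction → Replicate run.

Backward pass:
LF_Replicate run = 40; LS_Replicate run = 40−6 = 34
LF_Statistical analysis = LS_Replicate run = 34; LS_Statistical analysis = 34−11 = 23
LF_Data extraction = LS_Replicate run = 34; LS_Data extraction = 34−14 = 20
LF_Imaging = LS_Replicate run = 34; LS_Imaging = 34−9 = 25
LF_Incubation = min(LS_Imaging=25, LS_Data extraction=20) = 20; LS_Incubation = 20−8 = 12
LF_Run assay = min(LS_Incubation=12, LS_Statistical analysis=23, LS_Replicate run=34) = 12; LS_Run assay = 12−10 = 2
LF_Sample prep = LS_Incubation = 12; LS_Sample prep = 12−12 = 0
LF_Calibration = LS_Data extraction = 20; LS_Calibration = 20−12 = 8
LF_Equipment setup = LS_Imaging = 25; LS_Equipment setup = 25−12 = 13
Slack_Statistical analysis = LS_Statistical analysis − ES_Statistical analysis = 23 − 10 = 13

13 days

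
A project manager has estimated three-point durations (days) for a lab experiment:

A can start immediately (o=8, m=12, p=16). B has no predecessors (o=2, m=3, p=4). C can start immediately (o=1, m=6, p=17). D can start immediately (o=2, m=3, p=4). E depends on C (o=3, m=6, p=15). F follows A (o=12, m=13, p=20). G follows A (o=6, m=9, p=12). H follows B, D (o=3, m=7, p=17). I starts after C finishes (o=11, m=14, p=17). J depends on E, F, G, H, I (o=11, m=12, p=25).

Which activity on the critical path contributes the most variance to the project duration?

te_A = (8 + 4·12 + 16)/6 = 72/6 = 12; σ²_A = ((16−8)/6)² = 1.778
te_B = (2 + 4·3 + 4)/6 = 18/6 = 3; σ²_B = ((4−2)/6)² = 0.111
te_C = (1 + 4·6 + 17)/6 = 42/6 = 7; σ²_C = ((17−1)/6)² = 7.111
te_D = (2 + 4·3 + 4)/6 = 18/6 = 3; σ²_D = ((4−2)/6)² = 0.111
te_E = (3 + 4·6 + 15)/6 = 42/6 = 7; σ²_E = ((15−3)/6)² = 4.000
te_F = (12 + 4·13 + 20)/6 = 84/6 = 14; σ²_F = ((20−12)/6)² = 1.778
te_G = (6 + 4·9 + 12)/6 = 54/6 = 9; σ²_G = ((12−6)/6)² = 1.000
te_H = (3 + 4·7 + 17)/6 = 48/6 = 8; σ²_H = ((17−3)/6)² = 5.444
te_I = (11 + 4·14 + 17)/6 = 84/6 = 14; σ²_I = ((17−11)/6)² = 1.000
te_J = (11 + 4·12 + 25)/6 = 84/6 = 14; σ²_J = ((25−11)/6)² = 5.444

Forward pass:
ES_A = 0; EF_A = 12
ES_B = 0; EF_B = 3
ES_C = 0; EF_C = 7
ES_D = 0; EF_D = 3
ES_E = 7; EF_E = 7+7 = 14
ES_F = 12; EF_F = 12+14 = 26
ES_G = 12; EF_G = 12+9 = 21
ES_H = max(EF_B=3, EF_D=3) = 3; EF_H = 3+8 = 11
ES_I = 7; EF_I = 7+14 = 21
ES_J = max(EF_E=14, EF_F=26, EF_G=21, EF_H=11, EF_I=21) = 26; EF_J = 26+14 = 40
Expected project duration μ = 40 days. Critical path: A → F → J.

Variances on critical path: σ²_A=1.778, σ²_F=1.778, σ²_J=5.444.
Largest is σ²_J = 5.444.

J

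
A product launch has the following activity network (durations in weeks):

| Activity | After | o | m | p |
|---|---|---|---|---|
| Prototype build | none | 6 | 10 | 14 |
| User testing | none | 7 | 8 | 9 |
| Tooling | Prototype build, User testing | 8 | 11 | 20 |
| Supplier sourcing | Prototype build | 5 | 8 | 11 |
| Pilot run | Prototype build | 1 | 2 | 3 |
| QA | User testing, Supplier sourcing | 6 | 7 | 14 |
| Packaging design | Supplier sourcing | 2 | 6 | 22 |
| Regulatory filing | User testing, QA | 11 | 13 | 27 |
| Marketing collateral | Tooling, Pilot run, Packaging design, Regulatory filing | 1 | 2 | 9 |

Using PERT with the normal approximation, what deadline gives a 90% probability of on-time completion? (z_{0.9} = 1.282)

te_Prototype build = (6 + 4·10 + 14)/6 = 60/6 = 10; σ²_Prototype build = ((14−6)/6)² = 1.778
te_User testing = (7 + 4·8 + 9)/6 = 48/6 = 8; σ²_User testing = ((9−7)/6)² = 0.111
te_Tooling = (8 + 4·11 + 20)/6 = 72/6 = 12; σ²_Tooling = ((20−8)/6)² = 4.000
te_Supplier sourcing = (5 + 4·8 + 11)/6 = 48/6 = 8; σ²_Supplier sourcing = ((11−5)/6)² = 1.000
te_Pilot run = (1 + 4·2 + 3)/6 = 12/6 = 2; σ²_Pilot run = ((3−1)/6)² = 0.111
te_QA = (6 + 4·7 + 14)/6 = 48/6 = 8; σ²_QA = ((14−6)/6)² = 1.778
te_Packaging design = (2 + 4·6 + 22)/6 = 48/6 = 8; σ²_Packaging design = ((22−2)/6)² = 11.111
te_Regulatory filing = (11 + 4·13 + 27)/6 = 90/6 = 15; σ²_Regulatory filing = ((27−11)/6)² = 7.111
te_Marketing collateral = (1 + 4·2 + 9)/6 = 18/6 = 3; σ²_Marketing collateral = ((9−1)/6)² = 1.778

Forward pass:
ES_Prototype build = 0; EF_Prototype build = 10
ES_User testing = 0; EF_User testing = 8
ES_Tooling = max(EF_Prototype build=10, EF_User testing=8) = 10; EF_Tooling = 10+12 = 22
ES_Supplier sourcing = 10; EF_Supplier sourcing = 10+8 = 18
ES_Pilot run = 10; EF_Pilot run = 10+2 = 12
ES_QA = max(EF_User testing=8, EF_Supplier sourcing=18) = 18; EF_QA = 18+8 = 26
ES_Packaging design = 18; EF_Packaging design = 18+8 = 26
ES_Regulatory filing = max(EF_User testing=8, EF_QA=26) = 26; EF_Regulatory filing = 26+15 = 41
ES_Marketing collateral = max(EF_Tooling=22, EF_Pilot run=12, EF_Packaging design=26, EF_Regulatory filing=41) = 41; EF_Marketing collateral = 41+3 = 44
Expected project duration μ = 44 weeks. Critical path: Prototype build → Supplier sourcing → QA → Regulatory filing → Marketing collateral.

Variance along critical path = 1.778 + 1.000 + 1.778 + 7.111 + 1.778 = 13.444; σ = 3.667 weeks.
D = μ + z·σ = 44 + 1.282·3.667 = 48.7 weeks

48.7 weeks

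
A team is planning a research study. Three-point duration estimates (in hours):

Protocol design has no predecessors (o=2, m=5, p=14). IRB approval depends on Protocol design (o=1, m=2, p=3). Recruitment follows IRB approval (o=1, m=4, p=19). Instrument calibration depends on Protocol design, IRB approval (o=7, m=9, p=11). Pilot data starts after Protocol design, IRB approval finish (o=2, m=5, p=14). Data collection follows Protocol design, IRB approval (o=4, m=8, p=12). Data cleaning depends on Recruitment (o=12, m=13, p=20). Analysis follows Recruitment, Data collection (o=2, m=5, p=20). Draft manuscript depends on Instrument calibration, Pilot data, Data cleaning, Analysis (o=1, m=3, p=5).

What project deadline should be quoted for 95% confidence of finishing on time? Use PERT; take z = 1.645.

te_Protocol design = (2 + 4·5 + 14)/6 = 36/6 = 6; σ²_Protocol design = ((14−2)/6)² = 4.000
te_IRB approval = (1 + 4·2 + 3)/6 = 12/6 = 2; σ²_IRB approval = ((3−1)/6)² = 0.111
te_Recruitment = (1 + 4·4 + 19)/6 = 36/6 = 6; σ²_Recruitment = ((19−1)/6)² = 9.000
te_Instrument calibration = (7 + 4·9 + 11)/6 = 54/6 = 9; σ²_Instrument calibration = ((11−7)/6)² = 0.444
te_Pilot data = (2 + 4·5 + 14)/6 = 36/6 = 6; σ²_Pilot data = ((14−2)/6)² = 4.000
te_Data collection = (4 + 4·8 + 12)/6 = 48/6 = 8; σ²_Data collection = ((12−4)/6)² = 1.778
te_Data cleaning = (12 + 4·13 + 20)/6 = 84/6 = 14; σ²_Data cleaning = ((20−12)/6)² = 1.778
te_Analysis = (2 + 4·5 + 20)/6 = 42/6 = 7; σ²_Analysis = ((20−2)/6)² = 9.000
te_Draft manuscript = (1 + 4·3 + 5)/6 = 18/6 = 3; σ²_Draft manuscript = ((5−1)/6)² = 0.444

Forward pass:
ES_Protocol design = 0; EF_Protocol design = 6
ES_IRB approval = 6; EF_IRB approval = 6+2 = 8
ES_Recruitment = 8; EF_Recruitment = 8+6 = 14
ES_Instrument calibration = max(EF_Protocol design=6, EF_IRB approval=8) = 8; EF_Instrument calibration = 8+9 = 17
ES_Pilot data = max(EF_Protocol design=6, EF_IRB approval=8) = 8; EF_Pilot data = 8+6 = 14
ES_Data collection = max(EF_Protocol design=6, EF_IRB approval=8) = 8; EF_Data collection = 8+8 = 16
ES_Data cleaning = 14; EF_Data cleaning = 14+14 = 28
ES_Analysis = max(EF_Recruitment=14, EF_Data collection=16) = 16; EF_Analysis = 16+7 = 23
ES_Draft manuscript = max(EF_Instrument calibration=17, EF_Pilot data=14, EF_Data cleaning=28, EF_Analysis=23) = 28; EF_Draft manuscript = 28+3 = 31
Expected project duration μ = 31 hours. Critical path: Protocol design → IRB approval → Recruitment → Data cleaning → Draft manuscript.

Variance along critical path = 4.000 + 0.111 + 9.000 + 1.778 + 0.444 = 15.333; σ = 3.916 hours.
D = μ + z·σ = 31 + 1.645·3.916 = 37.4 hours

37.4 hours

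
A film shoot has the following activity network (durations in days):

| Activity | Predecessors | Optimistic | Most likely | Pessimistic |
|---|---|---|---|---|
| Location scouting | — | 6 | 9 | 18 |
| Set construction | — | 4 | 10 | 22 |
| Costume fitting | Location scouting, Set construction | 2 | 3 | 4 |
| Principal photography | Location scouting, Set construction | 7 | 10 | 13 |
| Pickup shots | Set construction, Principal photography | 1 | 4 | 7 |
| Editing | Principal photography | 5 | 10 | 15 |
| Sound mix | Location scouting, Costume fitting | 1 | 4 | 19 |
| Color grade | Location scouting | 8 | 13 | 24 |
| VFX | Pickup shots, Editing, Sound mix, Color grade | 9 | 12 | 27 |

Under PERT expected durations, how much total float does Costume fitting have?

11 days

te_Location scouting = (6 + 4·9 + 18)/6 = 60/6 = 10
te_Set construction = (4 + 4·10 + 22)/6 = 66/6 = 11
te_Costume fitting = (2 + 4·3 + 4)/6 = 18/6 = 3
te_Principal photography = (7 + 4·10 + 13)/6 = 60/6 = 10
te_Pickup shots = (1 + 4·4 + 7)/6 = 24/6 = 4
te_Editing = (5 + 4·10 + 15)/6 = 60/6 = 10
te_Sound mix = (1 + 4·4 + 19)/6 = 36/6 = 6
te_Color grade = (8 + 4·13 + 24)/6 = 84/6 = 14
te_VFX = (9 + 4·12 + 27)/6 = 84/6 = 14

Forward pass:
ES_Location scouting = 0; EF_Location scouting = 10
ES_Set construction = 0; EF_Set construction = 11
ES_Costume fitting = max(EF_Location scouting=10, EF_Set construction=11) = 11; EF_Costume fitting = 11+3 = 14
ES_Principal photography = max(EF_Location scouting=10, EF_Set construction=11) = 11; EF_Principal photography = 11+10 = 21
ES_Pickup shots = max(EF_Set construction=11, EF_Principal photography=21) = 21; EF_Pickup shots = 21+4 = 25
ES_Editing = 21; EF_Editing = 21+10 = 31
ES_Sound mix = max(EF_Location scouting=10, EF_Costume fitting=14) = 14; EF_Sound mix = 14+6 = 20
ES_Color grade = 10; EF_Color grade = 10+14 = 24
ES_VFX = max(EF_Pickup shots=25, EF_Editing=31, EF_Sound mix=20, EF_Color grade=24) = 31; EF_VFX = 31+14 = 45
Expected project duration μ = 45 days. Critical path: Set construction → Principal photography → Editing → VFX.

Backward pass:
LF_VFX = 45; LS_VFX = 45−14 = 31
LF_Color grade = LS_VFX = 31; LS_Color grade = 31−14 = 17
LF_Sound mix = LS_VFX = 31; LS_Sound mix = 31−6 = 25
LF_Editing = LS_VFX = 31; LS_Editing = 31−10 = 21
LF_Pickup shots = LS_VFX = 31; LS_Pickup shots = 31−4 = 27
LF_Principal photography = min(LS_Pickup shots=27, LS_Editing=21) = 21; LS_Principal photography = 21−10 = 11
LF_Costume fitting = LS_Sound mix = 25; LS_Costume fitting = 25−3 = 22
LF_Set construction = min(LS_Costume fitting=22, LS_Principal photography=11, LS_Pickup shots=27) = 11; LS_Set construction = 11−11 = 0
LF_Location scouting = min(LS_Costume fitting=22, LS_Principal photography=11, LS_Sound mix=25, LS_Color grade=17) = 11; LS_Location scouting = 11−10 = 1
Slack_Costume fitting = LS_Costume fitting − ES_Costume fitting = 22 − 11 = 11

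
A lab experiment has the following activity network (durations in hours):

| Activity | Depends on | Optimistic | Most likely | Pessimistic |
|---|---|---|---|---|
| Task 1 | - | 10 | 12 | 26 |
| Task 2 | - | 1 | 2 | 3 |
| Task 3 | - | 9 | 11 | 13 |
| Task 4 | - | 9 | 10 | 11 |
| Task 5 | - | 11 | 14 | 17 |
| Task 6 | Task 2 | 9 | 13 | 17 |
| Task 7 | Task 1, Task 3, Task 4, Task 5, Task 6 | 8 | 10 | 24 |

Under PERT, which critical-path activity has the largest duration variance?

te_Task 1 = (10 + 4·12 + 26)/6 = 84/6 = 14; σ²_Task 1 = ((26−10)/6)² = 7.111
te_Task 2 = (1 + 4·2 + 3)/6 = 12/6 = 2; σ²_Task 2 = ((3−1)/6)² = 0.111
te_Task 3 = (9 + 4·11 + 13)/6 = 66/6 = 11; σ²_Task 3 = ((13−9)/6)² = 0.444
te_Task 4 = (9 + 4·10 + 11)/6 = 60/6 = 10; σ²_Task 4 = ((11−9)/6)² = 0.111
te_Task 5 = (11 + 4·14 + 17)/6 = 84/6 = 14; σ²_Task 5 = ((17−11)/6)² = 1.000
te_Task 6 = (9 + 4·13 + 17)/6 = 78/6 = 13; σ²_Task 6 = ((17−9)/6)² = 1.778
te_Task 7 = (8 + 4·10 + 24)/6 = 72/6 = 12; σ²_Task 7 = ((24−8)/6)² = 7.111

Forward pass:
ES_Task 1 = 0; EF_Task 1 = 14
ES_Task 2 = 0; EF_Task 2 = 2
ES_Task 3 = 0; EF_Task 3 = 11
ES_Task 4 = 0; EF_Task 4 = 10
ES_Task 5 = 0; EF_Task 5 = 14
ES_Task 6 = 2; EF_Task 6 = 2+13 = 15
ES_Task 7 = max(EF_Task 1=14, EF_Task 3=11, EF_Task 4=10, EF_Task 5=14, EF_Task 6=15) = 15; EF_Task 7 = 15+12 = 27
Expected project duration μ = 27 hours. Critical path: Task 2 → Task 6 → Task 7.

Variances on critical path: σ²_Task 2=0.111, σ²_Task 6=1.778, σ²_Task 7=7.111.
Largest is σ²_Task 7 = 7.111.

Task 7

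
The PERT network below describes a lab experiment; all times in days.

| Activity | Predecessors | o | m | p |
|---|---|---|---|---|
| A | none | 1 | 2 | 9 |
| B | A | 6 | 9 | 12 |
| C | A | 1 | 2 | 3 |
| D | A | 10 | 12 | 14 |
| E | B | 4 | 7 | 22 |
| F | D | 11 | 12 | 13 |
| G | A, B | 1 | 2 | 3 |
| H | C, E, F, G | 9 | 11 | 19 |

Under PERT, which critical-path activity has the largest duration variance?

H

te_A = (1 + 4·2 + 9)/6 = 18/6 = 3; σ²_A = ((9−1)/6)² = 1.778
te_B = (6 + 4·9 + 12)/6 = 54/6 = 9; σ²_B = ((12−6)/6)² = 1.000
te_C = (1 + 4·2 + 3)/6 = 12/6 = 2; σ²_C = ((3−1)/6)² = 0.111
te_D = (10 + 4·12 + 14)/6 = 72/6 = 12; σ²_D = ((14−10)/6)² = 0.444
te_E = (4 + 4·7 + 22)/6 = 54/6 = 9; σ²_E = ((22−4)/6)² = 9.000
te_F = (11 + 4·12 + 13)/6 = 72/6 = 12; σ²_F = ((13−11)/6)² = 0.111
te_G = (1 + 4·2 + 3)/6 = 12/6 = 2; σ²_G = ((3−1)/6)² = 0.111
te_H = (9 + 4·11 + 19)/6 = 72/6 = 12; σ²_H = ((19−9)/6)² = 2.778

Forward pass:
ES_A = 0; EF_A = 3
ES_B = 3; EF_B = 3+9 = 12
ES_C = 3; EF_C = 3+2 = 5
ES_D = 3; EF_D = 3+12 = 15
ES_E = 12; EF_E = 12+9 = 21
ES_F = 15; EF_F = 15+12 = 27
ES_G = max(EF_A=3, EF_B=12) = 12; EF_G = 12+2 = 14
ES_H = max(EF_C=5, EF_E=21, EF_F=27, EF_G=14) = 27; EF_H = 27+12 = 39
Expected project duration μ = 39 days. Critical path: A → D → F → H.

Variances on critical path: σ²_A=1.778, σ²_D=0.444, σ²_F=0.111, σ²_H=2.778.
Largest is σ²_H = 2.778.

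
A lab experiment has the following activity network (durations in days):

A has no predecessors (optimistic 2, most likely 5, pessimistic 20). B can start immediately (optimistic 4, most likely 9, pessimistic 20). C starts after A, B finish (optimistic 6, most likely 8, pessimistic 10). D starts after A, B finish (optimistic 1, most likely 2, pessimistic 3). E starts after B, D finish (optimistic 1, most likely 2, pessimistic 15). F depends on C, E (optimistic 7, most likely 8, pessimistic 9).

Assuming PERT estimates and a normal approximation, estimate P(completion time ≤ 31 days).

te_A = (2 + 4·5 + 20)/6 = 42/6 = 7; σ²_A = ((20−2)/6)² = 9.000
te_B = (4 + 4·9 + 20)/6 = 60/6 = 10; σ²_B = ((20−4)/6)² = 7.111
te_C = (6 + 4·8 + 10)/6 = 48/6 = 8; σ²_C = ((10−6)/6)² = 0.444
te_D = (1 + 4·2 + 3)/6 = 12/6 = 2; σ²_D = ((3−1)/6)² = 0.111
te_E = (1 + 4·2 + 15)/6 = 24/6 = 4; σ²_E = ((15−1)/6)² = 5.444
te_F = (7 + 4·8 + 9)/6 = 48/6 = 8; σ²_F = ((9−7)/6)² = 0.111

Forward pass:
ES_A = 0; EF_A = 7
ES_B = 0; EF_B = 10
ES_C = max(EF_A=7, EF_B=10) = 10; EF_C = 10+8 = 18
ES_D = max(EF_A=7, EF_B=10) = 10; EF_D = 10+2 = 12
ES_E = max(EF_B=10, EF_D=12) = 12; EF_E = 12+4 = 16
ES_F = max(EF_C=18, EF_E=16) = 18; EF_F = 18+8 = 26
Expected project duration μ = 26 days. Critical path: B → C → F.

Variance along critical path = 7.111 + 0.444 + 0.111 = 7.667; σ = √7.667 = 2.769 days.
Z = (31 − 26) / 2.769 = 1.806
P(T ≤ 31) = Φ(1.806) ≈ 0.965

0.965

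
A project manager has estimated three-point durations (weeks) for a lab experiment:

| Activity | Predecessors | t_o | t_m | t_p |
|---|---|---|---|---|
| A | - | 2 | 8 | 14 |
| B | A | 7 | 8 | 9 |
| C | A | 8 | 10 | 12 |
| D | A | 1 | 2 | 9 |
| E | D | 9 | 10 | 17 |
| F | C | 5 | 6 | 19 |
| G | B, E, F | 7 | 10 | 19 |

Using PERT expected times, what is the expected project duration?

37 weeks

te_A = (2 + 4·8 + 14)/6 = 48/6 = 8
te_B = (7 + 4·8 + 9)/6 = 48/6 = 8
te_C = (8 + 4·10 + 12)/6 = 60/6 = 10
te_D = (1 + 4·2 + 9)/6 = 18/6 = 3
te_E = (9 + 4·10 + 17)/6 = 66/6 = 11
te_F = (5 + 4·6 + 19)/6 = 48/6 = 8
te_G = (7 + 4·10 + 19)/6 = 66/6 = 11

Forward pass:
ES_A = 0; EF_A = 8
ES_B = 8; EF_B = 8+8 = 16
ES_C = 8; EF_C = 8+10 = 18
ES_D = 8; EF_D = 8+3 = 11
ES_E = 11; EF_E = 11+11 = 22
ES_F = 18; EF_F = 18+8 = 26
ES_G = max(EF_B=16, EF_E=22, EF_F=26) = 26; EF_G = 26+11 = 37
Expected project duration μ = 37 weeks. Critical path: A → C → F → G.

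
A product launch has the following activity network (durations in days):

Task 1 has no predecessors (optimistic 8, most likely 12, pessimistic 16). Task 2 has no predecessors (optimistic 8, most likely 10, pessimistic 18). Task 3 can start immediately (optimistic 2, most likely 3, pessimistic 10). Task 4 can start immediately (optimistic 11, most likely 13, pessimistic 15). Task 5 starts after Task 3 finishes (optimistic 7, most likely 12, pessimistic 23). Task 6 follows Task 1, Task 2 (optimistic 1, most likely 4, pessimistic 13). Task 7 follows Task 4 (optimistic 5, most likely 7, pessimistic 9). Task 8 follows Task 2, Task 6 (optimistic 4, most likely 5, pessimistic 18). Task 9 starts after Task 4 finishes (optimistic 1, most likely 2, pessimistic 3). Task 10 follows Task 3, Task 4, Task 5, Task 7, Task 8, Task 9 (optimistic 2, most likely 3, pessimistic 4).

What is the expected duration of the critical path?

27 days

te_Task 1 = (8 + 4·12 + 16)/6 = 72/6 = 12
te_Task 2 = (8 + 4·10 + 18)/6 = 66/6 = 11
te_Task 3 = (2 + 4·3 + 10)/6 = 24/6 = 4
te_Task 4 = (11 + 4·13 + 15)/6 = 78/6 = 13
te_Task 5 = (7 + 4·12 + 23)/6 = 78/6 = 13
te_Task 6 = (1 + 4·4 + 13)/6 = 30/6 = 5
te_Task 7 = (5 + 4·7 + 9)/6 = 42/6 = 7
te_Task 8 = (4 + 4·5 + 18)/6 = 42/6 = 7
te_Task 9 = (1 + 4·2 + 3)/6 = 12/6 = 2
te_Task 10 = (2 + 4·3 + 4)/6 = 18/6 = 3

Forward pass:
ES_Task 1 = 0; EF_Task 1 = 12
ES_Task 2 = 0; EF_Task 2 = 11
ES_Task 3 = 0; EF_Task 3 = 4
ES_Task 4 = 0; EF_Task 4 = 13
ES_Task 5 = 4; EF_Task 5 = 4+13 = 17
ES_Task 6 = max(EF_Task 1=12, EF_Task 2=11) = 12; EF_Task 6 = 12+5 = 17
ES_Task 7 = 13; EF_Task 7 = 13+7 = 20
ES_Task 8 = max(EF_Task 2=11, EF_Task 6=17) = 17; EF_Task 8 = 17+7 = 24
ES_Task 9 = 13; EF_Task 9 = 13+2 = 15
ES_Task 10 = max(EF_Task 3=4, EF_Task 4=13, EF_Task 5=17, EF_Task 7=20, EF_Task 8=24, EF_Task 9=15) = 24; EF_Task 10 = 24+3 = 27
Expected project duration μ = 27 days. Critical path: Task 1 → Task 6 → Task 8 → Task 10.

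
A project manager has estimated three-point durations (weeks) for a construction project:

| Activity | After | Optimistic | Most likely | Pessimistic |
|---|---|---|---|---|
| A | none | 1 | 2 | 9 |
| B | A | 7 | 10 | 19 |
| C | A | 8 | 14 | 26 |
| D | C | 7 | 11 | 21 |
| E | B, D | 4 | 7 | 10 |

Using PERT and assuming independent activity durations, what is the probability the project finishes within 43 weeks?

te_A = (1 + 4·2 + 9)/6 = 18/6 = 3; σ²_A = ((9−1)/6)² = 1.778
te_B = (7 + 4·10 + 19)/6 = 66/6 = 11; σ²_B = ((19−7)/6)² = 4.000
te_C = (8 + 4·14 + 26)/6 = 90/6 = 15; σ²_C = ((26−8)/6)² = 9.000
te_D = (7 + 4·11 + 21)/6 = 72/6 = 12; σ²_D = ((21−7)/6)² = 5.444
te_E = (4 + 4·7 + 10)/6 = 42/6 = 7; σ²_E = ((10−4)/6)² = 1.000

Forward pass:
ES_A = 0; EF_A = 3
ES_B = 3; EF_B = 3+11 = 14
ES_C = 3; EF_C = 3+15 = 18
ES_D = 18; EF_D = 18+12 = 30
ES_E = max(EF_B=14, EF_D=30) = 30; EF_E = 30+7 = 37
Expected project duration μ = 37 weeks. Critical path: A → C → D → E.

Variance along critical path = 1.778 + 9.000 + 5.444 + 1.000 = 17.222; σ = √17.222 = 4.150 weeks.
Z = (43 − 37) / 4.150 = 1.446
P(T ≤ 43) = Φ(1.446) ≈ 0.926

0.926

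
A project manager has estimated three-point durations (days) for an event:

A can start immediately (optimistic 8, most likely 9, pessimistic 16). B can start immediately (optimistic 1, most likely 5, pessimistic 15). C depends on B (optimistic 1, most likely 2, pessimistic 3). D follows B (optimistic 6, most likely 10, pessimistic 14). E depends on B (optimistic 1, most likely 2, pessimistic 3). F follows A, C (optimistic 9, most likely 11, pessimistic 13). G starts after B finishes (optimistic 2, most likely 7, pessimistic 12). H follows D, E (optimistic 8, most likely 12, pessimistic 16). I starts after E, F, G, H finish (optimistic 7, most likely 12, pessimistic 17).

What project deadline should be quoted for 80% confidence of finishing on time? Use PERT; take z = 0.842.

te_A = (8 + 4·9 + 16)/6 = 60/6 = 10; σ²_A = ((16−8)/6)² = 1.778
te_B = (1 + 4·5 + 15)/6 = 36/6 = 6; σ²_B = ((15−1)/6)² = 5.444
te_C = (1 + 4·2 + 3)/6 = 12/6 = 2; σ²_C = ((3−1)/6)² = 0.111
te_D = (6 + 4·10 + 14)/6 = 60/6 = 10; σ²_D = ((14−6)/6)² = 1.778
te_E = (1 + 4·2 + 3)/6 = 12/6 = 2; σ²_E = ((3−1)/6)² = 0.111
te_F = (9 + 4·11 + 13)/6 = 66/6 = 11; σ²_F = ((13−9)/6)² = 0.444
te_G = (2 + 4·7 + 12)/6 = 42/6 = 7; σ²_G = ((12−2)/6)² = 2.778
te_H = (8 + 4·12 + 16)/6 = 72/6 = 12; σ²_H = ((16−8)/6)² = 1.778
te_I = (7 + 4·12 + 17)/6 = 72/6 = 12; σ²_I = ((17−7)/6)² = 2.778

Forward pass:
ES_A = 0; EF_A = 10
ES_B = 0; EF_B = 6
ES_C = 6; EF_C = 6+2 = 8
ES_D = 6; EF_D = 6+10 = 16
ES_E = 6; EF_E = 6+2 = 8
ES_F = max(EF_A=10, EF_C=8) = 10; EF_F = 10+11 = 21
ES_G = 6; EF_G = 6+7 = 13
ES_H = max(EF_D=16, EF_E=8) = 16; EF_H = 16+12 = 28
ES_I = max(EF_E=8, EF_F=21, EF_G=13, EF_H=28) = 28; EF_I = 28+12 = 40
Expected project duration μ = 40 days. Critical path: B → D → H → I.

Variance along critical path = 5.444 + 1.778 + 1.778 + 2.778 = 11.778; σ = 3.432 days.
D = μ + z·σ = 40 + 0.842·3.432 = 42.9 days

42.9 days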